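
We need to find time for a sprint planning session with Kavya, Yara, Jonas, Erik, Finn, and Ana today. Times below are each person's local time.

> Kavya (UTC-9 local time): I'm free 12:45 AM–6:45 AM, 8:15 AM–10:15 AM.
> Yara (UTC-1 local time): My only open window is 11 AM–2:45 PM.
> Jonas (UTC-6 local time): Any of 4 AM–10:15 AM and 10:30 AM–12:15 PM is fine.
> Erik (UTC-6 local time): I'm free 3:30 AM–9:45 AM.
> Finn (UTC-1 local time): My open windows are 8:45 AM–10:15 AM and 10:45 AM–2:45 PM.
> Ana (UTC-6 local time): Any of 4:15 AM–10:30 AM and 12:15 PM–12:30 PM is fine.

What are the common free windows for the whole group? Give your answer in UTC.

Kavya in UTC: 09:45-15:45, 17:15-19:15 (add 9h to convert from UTC-9).
Yara in UTC: 12:00-15:45 (add 1h to convert from UTC-1).
Jonas in UTC: 10:00-16:15, 16:30-18:15 (add 6h to convert from UTC-6).
Erik in UTC: 09:30-15:45 (add 6h to convert from UTC-6).
Finn in UTC: 09:45-11:15, 11:45-15:45 (add 1h to convert from UTC-1).
Ana in UTC: 10:15-16:30, 18:15-18:30 (add 6h to convert from UTC-6).
Kavya ∩ Yara: 12:00-15:45.
Kavya ∩ Yara ∩ Jonas: 12:00-15:45.
Kavya ∩ Yara ∩ Jonas ∩ Erik: 12:00-15:45.
Kavya ∩ Yara ∩ Jonas ∩ Erik ∩ Finn: 12:00-15:45.
Kavya ∩ Yara ∩ Jonas ∩ Erik ∩ Finn ∩ Ana: 12:00-15:45.
So the common availability across everyone is 12:00-15:45.

12:00-15:45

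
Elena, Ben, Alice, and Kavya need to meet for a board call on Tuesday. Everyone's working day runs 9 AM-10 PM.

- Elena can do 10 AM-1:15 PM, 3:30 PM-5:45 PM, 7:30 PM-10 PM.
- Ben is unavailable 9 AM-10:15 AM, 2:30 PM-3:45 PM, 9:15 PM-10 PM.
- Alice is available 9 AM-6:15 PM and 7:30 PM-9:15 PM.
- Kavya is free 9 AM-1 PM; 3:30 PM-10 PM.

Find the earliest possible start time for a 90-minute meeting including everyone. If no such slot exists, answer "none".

10:15

Elena free: 10:00-13:15, 15:30-17:45, 19:30-22:00.
Ben free: 10:15-14:30, 15:45-21:15 (invert busy blocks within the working day).
Alice free: 09:00-18:15, 19:30-21:15.
Kavya free: 09:00-13:00, 15:30-22:00.
Elena ∩ Ben: 10:15-13:15, 15:45-17:45, 19:30-21:15.
Elena ∩ Ben ∩ Alice: 10:15-13:15, 15:45-17:45, 19:30-21:15.
Elena ∩ Ben ∩ Alice ∩ Kavya: 10:15-13:00, 15:45-17:45, 19:30-21:15.
So the common availability across everyone is 10:15-13:00, 15:45-17:45, 19:30-21:15.
The first common window of at least 90 minutes is 10:15-13:00, so the earliest start is 10:15.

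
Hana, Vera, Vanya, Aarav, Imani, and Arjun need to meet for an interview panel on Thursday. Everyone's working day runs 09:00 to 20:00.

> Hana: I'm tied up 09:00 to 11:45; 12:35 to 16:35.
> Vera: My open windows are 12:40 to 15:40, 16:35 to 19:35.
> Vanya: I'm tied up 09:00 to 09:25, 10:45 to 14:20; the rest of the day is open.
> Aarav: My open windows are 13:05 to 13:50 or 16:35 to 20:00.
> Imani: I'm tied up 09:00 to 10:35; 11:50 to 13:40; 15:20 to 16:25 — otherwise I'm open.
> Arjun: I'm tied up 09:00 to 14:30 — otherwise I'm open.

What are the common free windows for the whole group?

16:35-19:35

Hana free: 11:45-12:35, 16:35-20:00 (invert busy blocks within the working day).
Vera free: 12:40-15:40, 16:35-19:35.
Vanya free: 09:25-10:45, 14:20-20:00 (invert busy blocks within the working day).
Aarav free: 13:05-13:50, 16:35-20:00.
Imani free: 10:35-11:50, 13:40-15:20, 16:25-20:00 (invert busy blocks within the working day).
Arjun free: 14:30-20:00 (invert busy blocks within the working day).
Hana ∩ Vera: 16:35-19:35.
Hana ∩ Vera ∩ Vanya: 16:35-19:35.
Hana ∩ Vera ∩ Vanya ∩ Aarav: 16:35-19:35.
Hana ∩ Vera ∩ Vanya ∩ Aarav ∩ Imani: 16:35-19:35.
Hana ∩ Vera ∩ Vanya ∩ Aarav ∩ Imani ∩ Arjun: 16:35-19:35.
Those are the intersection windows.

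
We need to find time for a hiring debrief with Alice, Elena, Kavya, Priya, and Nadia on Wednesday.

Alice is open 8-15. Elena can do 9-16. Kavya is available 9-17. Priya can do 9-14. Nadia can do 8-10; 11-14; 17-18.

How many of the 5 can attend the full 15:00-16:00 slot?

Elena and Kavya can make the full 15:00-16:00 slot — that's 2.

2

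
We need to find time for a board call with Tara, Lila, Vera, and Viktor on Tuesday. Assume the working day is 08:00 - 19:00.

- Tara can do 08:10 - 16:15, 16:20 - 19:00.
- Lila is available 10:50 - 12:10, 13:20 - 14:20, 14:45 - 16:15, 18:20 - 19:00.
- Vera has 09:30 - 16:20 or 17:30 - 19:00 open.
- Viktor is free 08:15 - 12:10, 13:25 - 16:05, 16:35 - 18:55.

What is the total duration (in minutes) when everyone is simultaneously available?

250

Tara ∩ Lila: 10:50-12:10, 13:20-14:20, 14:45-16:15, 18:20-19:00.
Tara ∩ Lila ∩ Vera: 10:50-12:10, 13:20-14:20, 14:45-16:15, 18:20-19:00.
Tara ∩ Lila ∩ Vera ∩ Viktor: 10:50-12:10, 13:25-14:20, 14:45-16:05, 18:20-18:55.
Those are the intersection windows.
Summing the common windows: 80 + 55 + 80 + 35 = 250 minutes.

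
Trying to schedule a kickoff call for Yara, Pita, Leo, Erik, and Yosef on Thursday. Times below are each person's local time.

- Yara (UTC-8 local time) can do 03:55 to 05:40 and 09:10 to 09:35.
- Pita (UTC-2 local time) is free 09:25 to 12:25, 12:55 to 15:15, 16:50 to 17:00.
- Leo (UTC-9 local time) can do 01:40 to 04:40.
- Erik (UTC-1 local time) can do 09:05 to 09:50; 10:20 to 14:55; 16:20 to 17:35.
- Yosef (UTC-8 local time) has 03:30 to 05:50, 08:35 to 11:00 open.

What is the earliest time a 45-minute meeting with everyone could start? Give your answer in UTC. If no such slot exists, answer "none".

Yara in UTC: 11:55-13:40, 17:10-17:35 (add 8h to convert from UTC-8).
Pita in UTC: 11:25-14:25, 14:55-17:15, 18:50-19:00 (add 2h to convert from UTC-2).
Leo in UTC: 10:40-13:40 (add 9h to convert from UTC-9).
Erik in UTC: 10:05-10:50, 11:20-15:55, 17:20-18:35 (add 1h to convert from UTC-1).
Yosef in UTC: 11:30-13:50, 16:35-19:00 (add 8h to convert from UTC-8).
Yara ∩ Pita: 11:55-13:40, 17:10-17:15.
Yara ∩ Pita ∩ Leo: 11:55-13:40.
Yara ∩ Pita ∩ Leo ∩ Erik: 11:55-13:40.
Yara ∩ Pita ∩ Leo ∩ Erik ∩ Yosef: 11:55-13:40.
So the common availability across everyone is 11:55-13:40.
The first common window of at least 45 minutes is 11:55-13:40, so the earliest start is 11:55.

11:55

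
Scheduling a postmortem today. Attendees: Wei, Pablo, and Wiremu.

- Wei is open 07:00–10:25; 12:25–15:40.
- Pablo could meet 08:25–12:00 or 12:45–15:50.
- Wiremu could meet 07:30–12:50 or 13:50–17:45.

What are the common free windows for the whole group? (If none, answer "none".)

08:25-10:25, 12:45-12:50, 13:50-15:40

Wei ∩ Pablo: 08:25-10:25, 12:45-15:40.
Wei ∩ Pablo ∩ Wiremu: 08:25-10:25, 12:45-12:50, 13:50-15:40.
So the common availability across everyone is 08:25-10:25, 12:45-12:50, 13:50-15:40.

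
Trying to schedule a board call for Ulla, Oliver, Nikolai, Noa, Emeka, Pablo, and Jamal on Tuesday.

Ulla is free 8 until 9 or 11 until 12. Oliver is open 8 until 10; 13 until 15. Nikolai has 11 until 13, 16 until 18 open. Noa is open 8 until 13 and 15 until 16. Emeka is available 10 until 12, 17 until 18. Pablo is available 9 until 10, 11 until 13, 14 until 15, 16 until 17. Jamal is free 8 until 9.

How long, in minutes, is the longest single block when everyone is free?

Ulla ∩ Oliver: 08:00-09:00.
Ulla ∩ Oliver ∩ Nikolai: ∅.
Ulla ∩ Oliver ∩ Nikolai ∩ Noa: ∅.
Ulla ∩ Oliver ∩ Nikolai ∩ Noa ∩ Emeka: ∅.
Ulla ∩ Oliver ∩ Nikolai ∩ Noa ∩ Emeka ∩ Pablo: ∅.
Ulla ∩ Oliver ∩ Nikolai ∩ Noa ∩ Emeka ∩ Pablo ∩ Jamal: ∅.
There is no time when everyone is free.
No common window exists, so the longest block is 0 minutes.

0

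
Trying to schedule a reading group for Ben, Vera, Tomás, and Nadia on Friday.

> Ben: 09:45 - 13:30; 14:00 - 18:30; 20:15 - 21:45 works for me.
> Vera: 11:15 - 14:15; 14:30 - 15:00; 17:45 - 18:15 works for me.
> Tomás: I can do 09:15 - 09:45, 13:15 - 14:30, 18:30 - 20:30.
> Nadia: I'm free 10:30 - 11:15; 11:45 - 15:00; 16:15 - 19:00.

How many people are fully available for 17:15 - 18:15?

2

Ben and Nadia can make the full 17:15-18:15 slot — that's 2.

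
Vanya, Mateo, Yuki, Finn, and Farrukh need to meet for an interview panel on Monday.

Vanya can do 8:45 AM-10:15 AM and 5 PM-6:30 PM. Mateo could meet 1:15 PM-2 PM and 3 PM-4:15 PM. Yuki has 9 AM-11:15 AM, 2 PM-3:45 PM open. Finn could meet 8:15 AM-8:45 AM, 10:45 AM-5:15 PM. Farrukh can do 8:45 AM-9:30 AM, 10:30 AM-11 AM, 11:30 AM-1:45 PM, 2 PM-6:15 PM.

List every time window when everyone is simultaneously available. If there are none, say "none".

none

Vanya ∩ Mateo: ∅.
Vanya ∩ Mateo ∩ Yuki: ∅.
Vanya ∩ Mateo ∩ Yuki ∩ Finn: ∅.
Vanya ∩ Mateo ∩ Yuki ∩ Finn ∩ Farrukh: ∅.
There is no time when everyone is free.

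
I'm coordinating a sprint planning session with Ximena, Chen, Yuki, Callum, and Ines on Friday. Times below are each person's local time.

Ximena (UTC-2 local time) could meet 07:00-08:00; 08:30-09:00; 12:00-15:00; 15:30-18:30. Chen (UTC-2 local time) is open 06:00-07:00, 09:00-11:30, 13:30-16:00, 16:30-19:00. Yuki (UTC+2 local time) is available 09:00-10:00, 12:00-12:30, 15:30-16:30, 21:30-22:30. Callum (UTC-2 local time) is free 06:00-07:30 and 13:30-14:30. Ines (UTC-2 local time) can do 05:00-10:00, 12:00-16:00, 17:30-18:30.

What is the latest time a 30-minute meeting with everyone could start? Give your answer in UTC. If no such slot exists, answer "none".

none

Ximena in UTC: 09:00-10:00, 10:30-11:00, 14:00-17:00, 17:30-20:30 (add 2h to convert from UTC-2).
Chen in UTC: 08:00-09:00, 11:00-13:30, 15:30-18:00, 18:30-21:00 (add 2h to convert from UTC-2).
Yuki in UTC: 07:00-08:00, 10:00-10:30, 13:30-14:30, 19:30-20:30 (subtract 2h to convert from UTC+2).
Callum in UTC: 08:00-09:30, 15:30-16:30 (add 2h to convert from UTC-2).
Ines in UTC: 07:00-12:00, 14:00-18:00, 19:30-20:30 (add 2h to convert from UTC-2).
Ximena ∩ Chen: 15:30-17:00, 17:30-18:00, 18:30-20:30.
Ximena ∩ Chen ∩ Yuki: 19:30-20:30.
Ximena ∩ Chen ∩ Yuki ∩ Callum: ∅.
Ximena ∩ Chen ∩ Yuki ∩ Callum ∩ Ines: ∅.
There is no time when everyone is free.
No common window is at least 30 minutes long.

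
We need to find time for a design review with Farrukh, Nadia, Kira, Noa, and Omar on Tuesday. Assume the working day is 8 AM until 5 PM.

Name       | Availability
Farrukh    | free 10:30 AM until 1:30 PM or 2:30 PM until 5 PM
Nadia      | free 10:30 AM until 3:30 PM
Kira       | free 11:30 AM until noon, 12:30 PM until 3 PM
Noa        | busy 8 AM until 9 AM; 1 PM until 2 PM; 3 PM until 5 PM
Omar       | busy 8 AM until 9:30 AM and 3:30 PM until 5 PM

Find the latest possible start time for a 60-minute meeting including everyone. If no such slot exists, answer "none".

Farrukh free: 10:30-13:30, 14:30-17:00.
Nadia free: 10:30-15:30.
Kira free: 11:30-12:00, 12:30-15:00.
Noa free: 09:00-13:00, 14:00-15:00 (invert busy blocks within the working day).
Omar free: 09:30-15:30 (invert busy blocks within the working day).
Farrukh ∩ Nadia: 10:30-13:30, 14:30-15:30.
Farrukh ∩ Nadia ∩ Kira: 11:30-12:00, 12:30-13:30, 14:30-15:00.
Farrukh ∩ Nadia ∩ Kira ∩ Noa: 11:30-12:00, 12:30-13:00, 14:30-15:00.
Farrukh ∩ Nadia ∩ Kira ∩ Noa ∩ Omar: 11:30-12:00, 12:30-13:00, 14:30-15:00.
No common window is at least 60 minutes long.

none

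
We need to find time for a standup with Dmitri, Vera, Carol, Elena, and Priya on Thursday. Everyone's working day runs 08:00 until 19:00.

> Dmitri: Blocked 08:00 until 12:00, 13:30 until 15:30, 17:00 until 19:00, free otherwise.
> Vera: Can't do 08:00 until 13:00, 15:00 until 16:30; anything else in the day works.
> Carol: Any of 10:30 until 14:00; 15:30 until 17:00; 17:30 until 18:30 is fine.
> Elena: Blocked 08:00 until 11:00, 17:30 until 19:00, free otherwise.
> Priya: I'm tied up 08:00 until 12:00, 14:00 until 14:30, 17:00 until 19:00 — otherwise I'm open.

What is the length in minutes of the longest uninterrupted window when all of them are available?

Dmitri free: 12:00-13:30, 15:30-17:00 (invert busy blocks within the working day).
Vera free: 13:00-15:00, 16:30-19:00 (invert busy blocks within the working day).
Carol free: 10:30-14:00, 15:30-17:00, 17:30-18:30.
Elena free: 11:00-17:30 (invert busy blocks within the working day).
Priya free: 12:00-14:00, 14:30-17:00 (invert busy blocks within the working day).
Dmitri ∩ Vera: 13:00-13:30, 16:30-17:00.
Dmitri ∩ Vera ∩ Carol: 13:00-13:30, 16:30-17:00.
Dmitri ∩ Vera ∩ Carol ∩ Elena: 13:00-13:30, 16:30-17:00.
Dmitri ∩ Vera ∩ Carol ∩ Elena ∩ Priya: 13:00-13:30, 16:30-17:00.
Those are the intersection windows.
The longest is 13:00-13:30 at 30 minutes.

30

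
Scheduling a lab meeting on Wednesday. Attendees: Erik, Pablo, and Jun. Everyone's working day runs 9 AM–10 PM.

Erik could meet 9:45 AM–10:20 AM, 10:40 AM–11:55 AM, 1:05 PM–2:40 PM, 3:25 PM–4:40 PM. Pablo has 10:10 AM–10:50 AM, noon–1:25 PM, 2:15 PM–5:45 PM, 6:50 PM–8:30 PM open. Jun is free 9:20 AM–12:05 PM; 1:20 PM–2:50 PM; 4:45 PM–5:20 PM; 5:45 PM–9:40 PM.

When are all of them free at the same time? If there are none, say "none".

10:10-10:20, 10:40-10:50, 13:20-13:25, 14:15-14:40

Erik ∩ Pablo: 10:10-10:20, 10:40-10:50, 13:05-13:25, 14:15-14:40, 15:25-16:40.
Erik ∩ Pablo ∩ Jun: 10:10-10:20, 10:40-10:50, 13:20-13:25, 14:15-14:40.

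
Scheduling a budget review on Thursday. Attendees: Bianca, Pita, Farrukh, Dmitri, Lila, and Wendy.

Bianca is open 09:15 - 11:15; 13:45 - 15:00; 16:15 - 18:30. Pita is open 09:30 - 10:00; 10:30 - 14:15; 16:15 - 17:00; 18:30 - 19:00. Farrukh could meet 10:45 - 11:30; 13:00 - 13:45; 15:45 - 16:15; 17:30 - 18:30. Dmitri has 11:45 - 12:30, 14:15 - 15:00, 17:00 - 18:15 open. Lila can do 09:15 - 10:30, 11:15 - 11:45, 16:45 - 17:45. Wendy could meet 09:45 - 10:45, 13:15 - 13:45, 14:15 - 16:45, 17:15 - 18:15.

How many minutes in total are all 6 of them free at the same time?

Bianca ∩ Pita: 09:30-10:00, 10:30-11:15, 13:45-14:15, 16:15-17:00.
Bianca ∩ Pita ∩ Farrukh: 10:45-11:15.
Bianca ∩ Pita ∩ Farrukh ∩ Dmitri: ∅.
Bianca ∩ Pita ∩ Farrukh ∩ Dmitri ∩ Lila: ∅.
Bianca ∩ Pita ∩ Farrukh ∩ Dmitri ∩ Lila ∩ Wendy: ∅.
There is no time when everyone is free.
There is no common window, so the total is 0 minutes.

0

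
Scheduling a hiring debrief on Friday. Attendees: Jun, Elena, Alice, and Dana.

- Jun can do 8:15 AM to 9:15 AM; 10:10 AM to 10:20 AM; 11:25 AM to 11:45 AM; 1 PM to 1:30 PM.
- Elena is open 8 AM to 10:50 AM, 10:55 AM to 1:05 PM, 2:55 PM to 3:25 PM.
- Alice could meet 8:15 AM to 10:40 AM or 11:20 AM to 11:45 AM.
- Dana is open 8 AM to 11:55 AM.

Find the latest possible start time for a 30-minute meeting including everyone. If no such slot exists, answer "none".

08:45

Jun ∩ Elena: 08:15-09:15, 10:10-10:20, 11:25-11:45, 13:00-13:05.
Jun ∩ Elena ∩ Alice: 08:15-09:15, 10:10-10:20, 11:25-11:45.
Jun ∩ Elena ∩ Alice ∩ Dana: 08:15-09:15, 10:10-10:20, 11:25-11:45.
The last common window of at least 30 minutes is 08:15-09:15; a 30-minute meeting can start as late as 08:45 and still end by 09:15.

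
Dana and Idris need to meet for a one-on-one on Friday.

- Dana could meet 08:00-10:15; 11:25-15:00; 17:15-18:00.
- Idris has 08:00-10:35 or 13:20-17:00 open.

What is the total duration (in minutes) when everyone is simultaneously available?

Dana ∩ Idris: 08:00-10:15, 13:20-15:00.
Summing the common windows: 135 + 100 = 235 minutes.

235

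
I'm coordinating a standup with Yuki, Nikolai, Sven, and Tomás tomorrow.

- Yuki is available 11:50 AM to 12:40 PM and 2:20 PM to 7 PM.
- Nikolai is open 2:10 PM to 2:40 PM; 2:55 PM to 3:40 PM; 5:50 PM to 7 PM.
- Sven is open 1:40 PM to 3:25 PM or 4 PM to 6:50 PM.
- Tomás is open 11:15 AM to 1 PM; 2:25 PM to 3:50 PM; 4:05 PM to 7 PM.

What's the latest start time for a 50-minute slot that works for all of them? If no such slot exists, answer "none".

Yuki ∩ Nikolai: 14:20-14:40, 14:55-15:40, 17:50-19:00.
Yuki ∩ Nikolai ∩ Sven: 14:20-14:40, 14:55-15:25, 17:50-18:50.
Yuki ∩ Nikolai ∩ Sven ∩ Tomás: 14:25-14:40, 14:55-15:25, 17:50-18:50.
So the common availability across everyone is 14:25-14:40, 14:55-15:25, 17:50-18:50.
The last common window of at least 50 minutes is 17:50-18:50; a 50-minute meeting can start as late as 18:00 and still end by 18:50.

18:00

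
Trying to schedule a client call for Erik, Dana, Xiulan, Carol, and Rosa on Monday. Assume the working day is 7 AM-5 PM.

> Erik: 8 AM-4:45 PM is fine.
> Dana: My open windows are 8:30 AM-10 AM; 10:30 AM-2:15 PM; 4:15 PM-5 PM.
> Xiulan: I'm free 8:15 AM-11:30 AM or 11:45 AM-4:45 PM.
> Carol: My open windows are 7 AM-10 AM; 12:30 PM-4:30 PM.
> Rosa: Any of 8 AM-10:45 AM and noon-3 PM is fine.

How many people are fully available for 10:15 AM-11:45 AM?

1

Erik can make the full 10:15-11:45 slot — that's 1.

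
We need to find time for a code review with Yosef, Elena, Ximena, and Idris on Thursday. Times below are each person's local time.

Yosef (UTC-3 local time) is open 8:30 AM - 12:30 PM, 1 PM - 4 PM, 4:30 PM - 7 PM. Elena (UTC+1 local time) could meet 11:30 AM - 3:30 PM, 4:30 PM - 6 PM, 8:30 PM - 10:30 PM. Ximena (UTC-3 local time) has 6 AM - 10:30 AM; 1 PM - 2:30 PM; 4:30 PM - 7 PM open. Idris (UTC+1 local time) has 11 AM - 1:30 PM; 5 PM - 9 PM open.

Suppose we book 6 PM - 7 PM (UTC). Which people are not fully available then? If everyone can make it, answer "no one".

Elena, Ximena

Yosef in UTC: 11:30-15:30, 16:00-19:00, 19:30-22:00 (add 3h to convert from UTC-3).
Elena in UTC: 10:30-14:30, 15:30-17:00, 19:30-21:30 (subtract 1h to convert from UTC+1).
Ximena in UTC: 09:00-13:30, 16:00-17:30, 19:30-22:00 (add 3h to convert from UTC-3).
Idris in UTC: 10:00-12:30, 16:00-20:00 (subtract 1h to convert from UTC+1).
Yosef: free for 18:00-19:00. Elena: not fully free for 18:00-19:00. Ximena: not fully free for 18:00-19:00. Idris: free for 18:00-19:00.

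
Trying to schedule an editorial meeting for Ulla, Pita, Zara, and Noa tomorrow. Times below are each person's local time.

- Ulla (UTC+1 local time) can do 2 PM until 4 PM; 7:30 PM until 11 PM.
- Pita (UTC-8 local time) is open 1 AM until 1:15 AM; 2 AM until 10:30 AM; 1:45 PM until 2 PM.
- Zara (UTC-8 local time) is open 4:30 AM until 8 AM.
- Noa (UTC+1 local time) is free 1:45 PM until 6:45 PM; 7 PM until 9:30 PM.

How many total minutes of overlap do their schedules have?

Ulla in UTC: 13:00-15:00, 18:30-22:00 (subtract 1h to convert from UTC+1).
Pita in UTC: 09:00-09:15, 10:00-18:30, 21:45-22:00 (add 8h to convert from UTC-8).
Zara in UTC: 12:30-16:00 (add 8h to convert from UTC-8).
Noa in UTC: 12:45-17:45, 18:00-20:30 (subtract 1h to convert from UTC+1).
Ulla ∩ Pita: 13:00-15:00, 21:45-22:00.
Ulla ∩ Pita ∩ Zara: 13:00-15:00.
Ulla ∩ Pita ∩ Zara ∩ Noa: 13:00-15:00.
That's a single block of 120 minutes.

120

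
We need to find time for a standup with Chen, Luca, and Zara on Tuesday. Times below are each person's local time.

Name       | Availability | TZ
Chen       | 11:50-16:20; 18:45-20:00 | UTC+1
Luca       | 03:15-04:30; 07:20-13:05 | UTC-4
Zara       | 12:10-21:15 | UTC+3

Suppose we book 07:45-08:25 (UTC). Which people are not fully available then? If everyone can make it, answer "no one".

Chen, Zara

Chen in UTC: 10:50-15:20, 17:45-19:00 (subtract 1h to convert from UTC+1).
Luca in UTC: 07:15-08:30, 11:20-17:05 (add 4h to convert from UTC-4).
Zara in UTC: 09:10-18:15 (subtract 3h to convert from UTC+3).
Chen: not fully free for 07:45-08:25. Luca: free for 07:45-08:25. Zara: not fully free for 07:45-08:25.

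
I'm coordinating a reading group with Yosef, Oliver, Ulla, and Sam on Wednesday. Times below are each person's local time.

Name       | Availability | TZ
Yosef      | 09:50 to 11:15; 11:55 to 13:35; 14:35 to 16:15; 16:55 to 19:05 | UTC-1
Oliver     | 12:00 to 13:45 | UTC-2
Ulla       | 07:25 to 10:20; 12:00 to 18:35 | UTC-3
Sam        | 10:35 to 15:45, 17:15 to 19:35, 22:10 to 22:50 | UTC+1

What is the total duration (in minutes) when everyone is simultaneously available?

Yosef in UTC: 10:50-12:15, 12:55-14:35, 15:35-17:15, 17:55-20:05 (add 1h to convert from UTC-1).
Oliver in UTC: 14:00-15:45 (add 2h to convert from UTC-2).
Ulla in UTC: 10:25-13:20, 15:00-21:35 (add 3h to convert from UTC-3).
Sam in UTC: 09:35-14:45, 16:15-18:35, 21:10-21:50 (subtract 1h to convert from UTC+1).
Yosef ∩ Oliver: 14:00-14:35, 15:35-15:45.
Yosef ∩ Oliver ∩ Ulla: 15:35-15:45.
Yosef ∩ Oliver ∩ Ulla ∩ Sam: ∅.
There is no time when everyone is free.
There is no common window, so the total is 0 minutes.

0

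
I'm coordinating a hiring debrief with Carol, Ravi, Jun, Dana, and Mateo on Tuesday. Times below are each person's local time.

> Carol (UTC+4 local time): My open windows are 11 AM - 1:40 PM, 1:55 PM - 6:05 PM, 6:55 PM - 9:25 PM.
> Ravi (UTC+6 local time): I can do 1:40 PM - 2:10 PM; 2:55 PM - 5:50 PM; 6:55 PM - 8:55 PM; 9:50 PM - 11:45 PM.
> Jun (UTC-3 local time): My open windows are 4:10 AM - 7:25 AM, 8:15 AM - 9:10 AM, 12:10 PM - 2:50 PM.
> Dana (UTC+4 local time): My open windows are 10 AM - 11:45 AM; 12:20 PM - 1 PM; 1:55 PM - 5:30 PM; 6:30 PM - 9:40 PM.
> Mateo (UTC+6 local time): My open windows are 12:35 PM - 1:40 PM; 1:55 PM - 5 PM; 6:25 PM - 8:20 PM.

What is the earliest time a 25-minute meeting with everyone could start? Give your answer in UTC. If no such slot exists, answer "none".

Carol in UTC: 07:00-09:40, 09:55-14:05, 14:55-17:25 (subtract 4h to convert from UTC+4).
Ravi in UTC: 07:40-08:10, 08:55-11:50, 12:55-14:55, 15:50-17:45 (subtract 6h to convert from UTC+6).
Jun in UTC: 07:10-10:25, 11:15-12:10, 15:10-17:50 (add 3h to convert from UTC-3).
Dana in UTC: 06:00-07:45, 08:20-09:00, 09:55-13:30, 14:30-17:40 (subtract 4h to convert from UTC+4).
Mateo in UTC: 06:35-07:40, 07:55-11:00, 12:25-14:20 (subtract 6h to convert from UTC+6).
Carol ∩ Ravi: 07:40-08:10, 08:55-09:40, 09:55-11:50, 12:55-14:05, 15:50-17:25.
Carol ∩ Ravi ∩ Jun: 07:40-08:10, 08:55-09:40, 09:55-10:25, 11:15-11:50, 15:50-17:25.
Carol ∩ Ravi ∩ Jun ∩ Dana: 07:40-07:45, 08:55-09:00, 09:55-10:25, 11:15-11:50, 15:50-17:25.
Carol ∩ Ravi ∩ Jun ∩ Dana ∩ Mateo: 08:55-09:00, 09:55-10:25.
The first common window of at least 25 minutes is 09:55-10:25, so the earliest start is 09:55.

09:55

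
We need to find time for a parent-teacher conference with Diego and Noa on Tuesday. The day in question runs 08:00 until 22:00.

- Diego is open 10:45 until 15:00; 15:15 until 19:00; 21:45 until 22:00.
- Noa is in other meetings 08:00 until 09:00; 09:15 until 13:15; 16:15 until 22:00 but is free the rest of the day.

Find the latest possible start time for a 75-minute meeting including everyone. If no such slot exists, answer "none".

13:45

Diego free: 10:45-15:00, 15:15-19:00, 21:45-22:00.
Noa free: 09:00-09:15, 13:15-16:15 (invert busy blocks within the working day).
Diego ∩ Noa: 13:15-15:00, 15:15-16:15.
So the common availability across everyone is 13:15-15:00, 15:15-16:15.
The last common window of at least 75 minutes is 13:15-15:00; a 75-minute meeting can start as late as 13:45 and still end by 15:00.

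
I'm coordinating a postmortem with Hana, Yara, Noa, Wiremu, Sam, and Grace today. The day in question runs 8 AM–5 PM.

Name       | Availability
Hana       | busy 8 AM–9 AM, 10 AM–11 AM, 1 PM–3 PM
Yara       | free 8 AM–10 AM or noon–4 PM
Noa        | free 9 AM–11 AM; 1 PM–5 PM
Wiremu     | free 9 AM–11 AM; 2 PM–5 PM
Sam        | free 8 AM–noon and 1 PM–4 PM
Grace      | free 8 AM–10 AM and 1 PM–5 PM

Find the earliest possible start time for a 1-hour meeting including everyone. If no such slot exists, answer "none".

Hana free: 09:00-10:00, 11:00-13:00, 15:00-17:00 (invert busy blocks within the working day).
Yara free: 08:00-10:00, 12:00-16:00.
Noa free: 09:00-11:00, 13:00-17:00.
Wiremu free: 09:00-11:00, 14:00-17:00.
Sam free: 08:00-12:00, 13:00-16:00.
Grace free: 08:00-10:00, 13:00-17:00.
Hana ∩ Yara: 09:00-10:00, 12:00-13:00, 15:00-16:00.
Hana ∩ Yara ∩ Noa: 09:00-10:00, 15:00-16:00.
Hana ∩ Yara ∩ Noa ∩ Wiremu: 09:00-10:00, 15:00-16:00.
Hana ∩ Yara ∩ Noa ∩ Wiremu ∩ Sam: 09:00-10:00, 15:00-16:00.
Hana ∩ Yara ∩ Noa ∩ Wiremu ∩ Sam ∩ Grace: 09:00-10:00, 15:00-16:00.
The first common window of at least 60 minutes is 09:00-10:00, so the earliest start is 09:00.

09:00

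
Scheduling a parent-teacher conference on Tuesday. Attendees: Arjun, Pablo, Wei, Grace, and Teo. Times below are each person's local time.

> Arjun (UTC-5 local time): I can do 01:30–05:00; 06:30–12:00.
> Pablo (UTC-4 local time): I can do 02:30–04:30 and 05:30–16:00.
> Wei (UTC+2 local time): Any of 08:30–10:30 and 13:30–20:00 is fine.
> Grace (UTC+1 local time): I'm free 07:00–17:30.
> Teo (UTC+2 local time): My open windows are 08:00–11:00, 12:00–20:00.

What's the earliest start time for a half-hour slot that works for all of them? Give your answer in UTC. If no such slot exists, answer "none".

06:30

Arjun in UTC: 06:30-10:00, 11:30-17:00 (add 5h to convert from UTC-5).
Pablo in UTC: 06:30-08:30, 09:30-20:00 (add 4h to convert from UTC-4).
Wei in UTC: 06:30-08:30, 11:30-18:00 (subtract 2h to convert from UTC+2).
Grace in UTC: 06:00-16:30 (subtract 1h to convert from UTC+1).
Teo in UTC: 06:00-09:00, 10:00-18:00 (subtract 2h to convert from UTC+2).
Arjun ∩ Pablo: 06:30-08:30, 09:30-10:00, 11:30-17:00.
Arjun ∩ Pablo ∩ Wei: 06:30-08:30, 11:30-17:00.
Arjun ∩ Pablo ∩ Wei ∩ Grace: 06:30-08:30, 11:30-16:30.
Arjun ∩ Pablo ∩ Wei ∩ Grace ∩ Teo: 06:30-08:30, 11:30-16:30.
Those are the intersection windows.
The first common window of at least 30 minutes is 06:30-08:30, so the earliest start is 06:30.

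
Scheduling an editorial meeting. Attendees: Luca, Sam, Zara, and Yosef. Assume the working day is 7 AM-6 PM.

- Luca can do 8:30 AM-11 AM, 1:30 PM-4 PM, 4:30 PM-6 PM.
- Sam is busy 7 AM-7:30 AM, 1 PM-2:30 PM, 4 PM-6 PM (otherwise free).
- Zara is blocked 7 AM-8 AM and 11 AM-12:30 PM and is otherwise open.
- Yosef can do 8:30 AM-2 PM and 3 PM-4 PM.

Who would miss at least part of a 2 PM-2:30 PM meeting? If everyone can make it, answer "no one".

Sam, Yosef

Luca free: 08:30-11:00, 13:30-16:00, 16:30-18:00.
Sam free: 07:30-13:00, 14:30-16:00 (invert busy blocks within the working day).
Zara free: 08:00-11:00, 12:30-18:00 (invert busy blocks within the working day).
Yosef free: 08:30-14:00, 15:00-16:00.
Luca: free for 14:00-14:30. Sam: not fully free for 14:00-14:30. Zara: free for 14:00-14:30. Yosef: not fully free for 14:00-14:30.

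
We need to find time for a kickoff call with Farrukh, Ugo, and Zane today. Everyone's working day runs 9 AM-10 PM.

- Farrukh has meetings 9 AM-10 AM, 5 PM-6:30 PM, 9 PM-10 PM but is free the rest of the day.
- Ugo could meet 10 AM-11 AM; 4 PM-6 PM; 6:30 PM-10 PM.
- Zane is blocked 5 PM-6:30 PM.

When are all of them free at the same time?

Farrukh free: 10:00-17:00, 18:30-21:00 (invert busy blocks within the working day).
Ugo free: 10:00-11:00, 16:00-18:00, 18:30-22:00.
Zane free: 09:00-17:00, 18:30-22:00 (invert busy blocks within the working day).
Farrukh ∩ Ugo: 10:00-11:00, 16:00-17:00, 18:30-21:00.
Farrukh ∩ Ugo ∩ Zane: 10:00-11:00, 16:00-17:00, 18:30-21:00.

10:00-11:00, 16:00-17:00, 18:30-21:00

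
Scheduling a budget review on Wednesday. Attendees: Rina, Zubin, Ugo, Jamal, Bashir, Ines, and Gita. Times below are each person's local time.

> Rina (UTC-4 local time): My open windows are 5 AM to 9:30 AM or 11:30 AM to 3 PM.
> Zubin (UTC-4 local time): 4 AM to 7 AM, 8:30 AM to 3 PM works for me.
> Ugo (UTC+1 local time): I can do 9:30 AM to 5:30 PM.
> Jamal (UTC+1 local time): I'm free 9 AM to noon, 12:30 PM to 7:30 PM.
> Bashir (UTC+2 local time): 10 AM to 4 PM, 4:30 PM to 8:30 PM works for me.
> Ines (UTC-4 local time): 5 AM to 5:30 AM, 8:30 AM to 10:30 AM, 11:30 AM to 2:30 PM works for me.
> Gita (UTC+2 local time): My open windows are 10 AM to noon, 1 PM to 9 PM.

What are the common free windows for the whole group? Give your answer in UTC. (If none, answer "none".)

09:00-09:30, 12:30-13:30, 15:30-16:30

Rina in UTC: 09:00-13:30, 15:30-19:00 (add 4h to convert from UTC-4).
Zubin in UTC: 08:00-11:00, 12:30-19:00 (add 4h to convert from UTC-4).
Ugo in UTC: 08:30-16:30 (subtract 1h to convert from UTC+1).
Jamal in UTC: 08:00-11:00, 11:30-18:30 (subtract 1h to convert from UTC+1).
Bashir in UTC: 08:00-14:00, 14:30-18:30 (subtract 2h to convert from UTC+2).
Ines in UTC: 09:00-09:30, 12:30-14:30, 15:30-18:30 (add 4h to convert from UTC-4).
Gita in UTC: 08:00-10:00, 11:00-19:00 (subtract 2h to convert from UTC+2).
Rina ∩ Zubin: 09:00-11:00, 12:30-13:30, 15:30-19:00.
Rina ∩ Zubin ∩ Ugo: 09:00-11:00, 12:30-13:30, 15:30-16:30.
Rina ∩ Zubin ∩ Ugo ∩ Jamal: 09:00-11:00, 12:30-13:30, 15:30-16:30.
Rina ∩ Zubin ∩ Ugo ∩ Jamal ∩ Bashir: 09:00-11:00, 12:30-13:30, 15:30-16:30.
Rina ∩ Zubin ∩ Ugo ∩ Jamal ∩ Bashir ∩ Ines: 09:00-09:30, 12:30-13:30, 15:30-16:30.
Rina ∩ Zubin ∩ Ugo ∩ Jamal ∩ Bashir ∩ Ines ∩ Gita: 09:00-09:30, 12:30-13:30, 15:30-16:30.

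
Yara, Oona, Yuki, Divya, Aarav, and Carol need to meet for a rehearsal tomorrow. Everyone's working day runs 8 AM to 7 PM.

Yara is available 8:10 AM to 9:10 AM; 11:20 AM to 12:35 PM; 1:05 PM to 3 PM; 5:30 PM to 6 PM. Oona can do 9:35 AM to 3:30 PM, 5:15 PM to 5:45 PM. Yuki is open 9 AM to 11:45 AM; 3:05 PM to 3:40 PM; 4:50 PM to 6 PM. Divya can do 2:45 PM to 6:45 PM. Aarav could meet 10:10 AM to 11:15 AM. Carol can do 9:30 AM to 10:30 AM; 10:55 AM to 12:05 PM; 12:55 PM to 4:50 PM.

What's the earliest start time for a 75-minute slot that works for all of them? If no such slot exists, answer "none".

Yara ∩ Oona: 11:20-12:35, 13:05-15:00, 17:30-17:45.
Yara ∩ Oona ∩ Yuki: 11:20-11:45, 17:30-17:45.
Yara ∩ Oona ∩ Yuki ∩ Divya: 17:30-17:45.
Yara ∩ Oona ∩ Yuki ∩ Divya ∩ Aarav: ∅.
Yara ∩ Oona ∩ Yuki ∩ Divya ∩ Aarav ∩ Carol: ∅.
There is no time when everyone is free.
No common window is at least 75 minutes long.

none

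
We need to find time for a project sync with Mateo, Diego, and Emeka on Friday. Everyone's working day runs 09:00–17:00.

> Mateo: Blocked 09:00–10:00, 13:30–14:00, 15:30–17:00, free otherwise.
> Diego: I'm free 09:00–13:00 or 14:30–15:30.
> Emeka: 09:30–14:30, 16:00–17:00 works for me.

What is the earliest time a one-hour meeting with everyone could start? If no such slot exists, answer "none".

Mateo free: 10:00-13:30, 14:00-15:30 (invert busy blocks within the working day).
Diego free: 09:00-13:00, 14:30-15:30.
Emeka free: 09:30-14:30, 16:00-17:00.
Mateo ∩ Diego: 10:00-13:00, 14:30-15:30.
Mateo ∩ Diego ∩ Emeka: 10:00-13:00.
So the common availability across everyone is 10:00-13:00.
The first common window of at least 60 minutes is 10:00-13:00, so the earliest start is 10:00.

10:00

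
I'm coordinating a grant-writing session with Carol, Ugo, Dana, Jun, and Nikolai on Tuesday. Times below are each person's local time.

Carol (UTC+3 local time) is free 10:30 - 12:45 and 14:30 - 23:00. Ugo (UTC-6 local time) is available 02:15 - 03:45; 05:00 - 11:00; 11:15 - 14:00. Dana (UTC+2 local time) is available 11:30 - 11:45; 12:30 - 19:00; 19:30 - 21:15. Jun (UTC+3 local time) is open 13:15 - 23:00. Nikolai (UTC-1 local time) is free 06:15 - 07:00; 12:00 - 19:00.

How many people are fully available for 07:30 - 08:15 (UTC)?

1

Carol in UTC: 07:30-09:45, 11:30-20:00 (subtract 3h to convert from UTC+3).
Ugo in UTC: 08:15-09:45, 11:00-17:00, 17:15-20:00 (add 6h to convert from UTC-6).
Dana in UTC: 09:30-09:45, 10:30-17:00, 17:30-19:15 (subtract 2h to convert from UTC+2).
Jun in UTC: 10:15-20:00 (subtract 3h to convert from UTC+3).
Nikolai in UTC: 07:15-08:00, 13:00-20:00 (add 1h to convert from UTC-1).
Carol can make the full 07:30-08:15 slot — that's 1.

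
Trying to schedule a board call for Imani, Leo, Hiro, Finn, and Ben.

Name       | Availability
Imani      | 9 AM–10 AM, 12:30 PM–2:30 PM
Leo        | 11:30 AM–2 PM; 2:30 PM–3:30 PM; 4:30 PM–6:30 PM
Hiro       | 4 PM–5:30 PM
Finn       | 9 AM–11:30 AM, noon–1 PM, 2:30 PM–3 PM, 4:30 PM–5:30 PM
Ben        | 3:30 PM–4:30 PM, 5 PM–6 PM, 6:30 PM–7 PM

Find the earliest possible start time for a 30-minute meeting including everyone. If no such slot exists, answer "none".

Imani ∩ Leo: 12:30-14:00.
Imani ∩ Leo ∩ Hiro: ∅.
Imani ∩ Leo ∩ Hiro ∩ Finn: ∅.
Imani ∩ Leo ∩ Hiro ∩ Finn ∩ Ben: ∅.
There is no time when everyone is free.
No common window is at least 30 minutes long.

none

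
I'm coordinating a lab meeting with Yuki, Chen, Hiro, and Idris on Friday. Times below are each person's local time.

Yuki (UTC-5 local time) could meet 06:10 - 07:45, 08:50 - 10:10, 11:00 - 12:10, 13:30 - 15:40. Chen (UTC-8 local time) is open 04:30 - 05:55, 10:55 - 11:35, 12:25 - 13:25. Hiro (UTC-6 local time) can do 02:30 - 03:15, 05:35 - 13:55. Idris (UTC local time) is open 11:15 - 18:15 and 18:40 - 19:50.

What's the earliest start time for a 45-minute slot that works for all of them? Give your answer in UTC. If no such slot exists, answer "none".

Yuki in UTC: 11:10-12:45, 13:50-15:10, 16:00-17:10, 18:30-20:40 (add 5h to convert from UTC-5).
Chen in UTC: 12:30-13:55, 18:55-19:35, 20:25-21:25 (add 8h to convert from UTC-8).
Hiro in UTC: 08:30-09:15, 11:35-19:55 (add 6h to convert from UTC-6).
Idris in UTC: 11:15-18:15, 18:40-19:50.
Yuki ∩ Chen: 12:30-12:45, 13:50-13:55, 18:55-19:35, 20:25-20:40.
Yuki ∩ Chen ∩ Hiro: 12:30-12:45, 13:50-13:55, 18:55-19:35.
Yuki ∩ Chen ∩ Hiro ∩ Idris: 12:30-12:45, 13:50-13:55, 18:55-19:35.
So the common availability across everyone is 12:30-12:45, 13:50-13:55, 18:55-19:35.
No common window is at least 45 minutes long.

none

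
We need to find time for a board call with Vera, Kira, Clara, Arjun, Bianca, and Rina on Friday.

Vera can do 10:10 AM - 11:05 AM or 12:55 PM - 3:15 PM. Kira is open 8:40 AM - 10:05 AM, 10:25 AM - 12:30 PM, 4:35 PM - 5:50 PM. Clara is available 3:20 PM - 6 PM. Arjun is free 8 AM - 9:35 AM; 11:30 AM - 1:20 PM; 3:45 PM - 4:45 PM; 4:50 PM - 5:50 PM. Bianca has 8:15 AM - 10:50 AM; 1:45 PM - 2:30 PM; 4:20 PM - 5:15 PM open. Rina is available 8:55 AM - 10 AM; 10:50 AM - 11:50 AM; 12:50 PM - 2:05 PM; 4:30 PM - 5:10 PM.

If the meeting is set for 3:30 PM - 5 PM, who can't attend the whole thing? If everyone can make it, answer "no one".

Arjun, Bianca, Kira, Rina, Vera

Vera: not fully free for 15:30-17:00. Kira: not fully free for 15:30-17:00. Clara: free for 15:30-17:00. Arjun: not fully free for 15:30-17:00. Bianca: not fully free for 15:30-17:00. Rina: not fully free for 15:30-17:00.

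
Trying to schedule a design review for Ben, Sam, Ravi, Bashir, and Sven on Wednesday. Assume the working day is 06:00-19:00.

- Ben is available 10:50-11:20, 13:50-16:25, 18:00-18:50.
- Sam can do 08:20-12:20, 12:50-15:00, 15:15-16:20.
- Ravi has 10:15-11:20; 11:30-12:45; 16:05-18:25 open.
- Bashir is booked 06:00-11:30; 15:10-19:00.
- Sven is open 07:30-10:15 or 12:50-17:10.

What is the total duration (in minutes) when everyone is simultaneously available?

0

Ben free: 10:50-11:20, 13:50-16:25, 18:00-18:50.
Sam free: 08:20-12:20, 12:50-15:00, 15:15-16:20.
Ravi free: 10:15-11:20, 11:30-12:45, 16:05-18:25.
Bashir free: 11:30-15:10 (invert busy blocks within the working day).
Sven free: 07:30-10:15, 12:50-17:10.
Ben ∩ Sam: 10:50-11:20, 13:50-15:00, 15:15-16:20.
Ben ∩ Sam ∩ Ravi: 10:50-11:20, 16:05-16:20.
Ben ∩ Sam ∩ Ravi ∩ Bashir: ∅.
Ben ∩ Sam ∩ Ravi ∩ Bashir ∩ Sven: ∅.
There is no time when everyone is free.
There is no common window, so the total is 0 minutes.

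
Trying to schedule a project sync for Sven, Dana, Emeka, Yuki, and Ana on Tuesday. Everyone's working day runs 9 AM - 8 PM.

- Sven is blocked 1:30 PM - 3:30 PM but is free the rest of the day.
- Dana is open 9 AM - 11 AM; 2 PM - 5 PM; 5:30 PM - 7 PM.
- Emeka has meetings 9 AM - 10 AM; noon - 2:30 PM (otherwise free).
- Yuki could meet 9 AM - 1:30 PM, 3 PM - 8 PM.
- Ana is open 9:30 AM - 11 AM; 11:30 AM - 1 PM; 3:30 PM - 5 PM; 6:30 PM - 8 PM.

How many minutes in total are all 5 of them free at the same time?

Sven free: 09:00-13:30, 15:30-20:00 (invert busy blocks within the working day).
Dana free: 09:00-11:00, 14:00-17:00, 17:30-19:00.
Emeka free: 10:00-12:00, 14:30-20:00 (invert busy blocks within the working day).
Yuki free: 09:00-13:30, 15:00-20:00.
Ana free: 09:30-11:00, 11:30-13:00, 15:30-17:00, 18:30-20:00.
Sven ∩ Dana: 09:00-11:00, 15:30-17:00, 17:30-19:00.
Sven ∩ Dana ∩ Emeka: 10:00-11:00, 15:30-17:00, 17:30-19:00.
Sven ∩ Dana ∩ Emeka ∩ Yuki: 10:00-11:00, 15:30-17:00, 17:30-19:00.
Sven ∩ Dana ∩ Emeka ∩ Yuki ∩ Ana: 10:00-11:00, 15:30-17:00, 18:30-19:00.
Summing the common windows: 60 + 90 + 30 = 180 minutes.

180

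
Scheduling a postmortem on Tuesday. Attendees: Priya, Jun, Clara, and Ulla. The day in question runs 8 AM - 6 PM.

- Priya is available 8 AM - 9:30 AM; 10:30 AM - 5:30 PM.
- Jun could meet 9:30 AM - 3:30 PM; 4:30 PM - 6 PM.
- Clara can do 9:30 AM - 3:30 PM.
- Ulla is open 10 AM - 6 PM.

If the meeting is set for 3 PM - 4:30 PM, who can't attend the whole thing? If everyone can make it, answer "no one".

Priya: free for 15:00-16:30. Jun: not fully free for 15:00-16:30. Clara: not fully free for 15:00-16:30. Ulla: free for 15:00-16:30.

Clara, Jun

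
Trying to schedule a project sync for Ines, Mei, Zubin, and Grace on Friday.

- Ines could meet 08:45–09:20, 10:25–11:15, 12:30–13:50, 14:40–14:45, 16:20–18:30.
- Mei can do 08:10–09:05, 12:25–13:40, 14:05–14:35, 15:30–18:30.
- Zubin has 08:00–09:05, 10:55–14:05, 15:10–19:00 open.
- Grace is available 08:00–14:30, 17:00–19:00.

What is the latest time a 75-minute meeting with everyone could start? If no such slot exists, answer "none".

17:15

Ines ∩ Mei: 08:45-09:05, 12:30-13:40, 16:20-18:30.
Ines ∩ Mei ∩ Zubin: 08:45-09:05, 12:30-13:40, 16:20-18:30.
Ines ∩ Mei ∩ Zubin ∩ Grace: 08:45-09:05, 12:30-13:40, 17:00-18:30.
Those are the intersection windows.
The last common window of at least 75 minutes is 17:00-18:30; a 75-minute meeting can start as late as 17:15 and still end by 18:30.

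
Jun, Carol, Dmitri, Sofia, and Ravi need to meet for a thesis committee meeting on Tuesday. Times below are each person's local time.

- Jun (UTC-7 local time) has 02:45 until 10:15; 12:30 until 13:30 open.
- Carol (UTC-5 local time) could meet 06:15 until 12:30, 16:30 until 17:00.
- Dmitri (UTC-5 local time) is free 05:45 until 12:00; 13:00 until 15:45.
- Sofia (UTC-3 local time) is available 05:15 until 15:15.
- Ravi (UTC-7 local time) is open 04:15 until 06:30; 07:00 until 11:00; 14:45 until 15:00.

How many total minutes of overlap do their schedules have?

Jun in UTC: 09:45-17:15, 19:30-20:30 (add 7h to convert from UTC-7).
Carol in UTC: 11:15-17:30, 21:30-22:00 (add 5h to convert from UTC-5).
Dmitri in UTC: 10:45-17:00, 18:00-20:45 (add 5h to convert from UTC-5).
Sofia in UTC: 08:15-18:15 (add 3h to convert from UTC-3).
Ravi in UTC: 11:15-13:30, 14:00-18:00, 21:45-22:00 (add 7h to convert from UTC-7).
Jun ∩ Carol: 11:15-17:15.
Jun ∩ Carol ∩ Dmitri: 11:15-17:00.
Jun ∩ Carol ∩ Dmitri ∩ Sofia: 11:15-17:00.
Jun ∩ Carol ∩ Dmitri ∩ Sofia ∩ Ravi: 11:15-13:30, 14:00-17:00.
Summing the common windows: 135 + 180 = 315 minutes.

315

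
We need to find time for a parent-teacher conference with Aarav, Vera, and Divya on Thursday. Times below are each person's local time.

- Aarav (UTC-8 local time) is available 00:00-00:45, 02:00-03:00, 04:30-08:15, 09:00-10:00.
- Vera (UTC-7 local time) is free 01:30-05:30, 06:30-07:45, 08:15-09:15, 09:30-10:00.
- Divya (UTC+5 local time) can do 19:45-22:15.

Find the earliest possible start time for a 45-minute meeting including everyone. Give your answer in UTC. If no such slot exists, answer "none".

15:15

Aarav in UTC: 08:00-08:45, 10:00-11:00, 12:30-16:15, 17:00-18:00 (add 8h to convert from UTC-8).
Vera in UTC: 08:30-12:30, 13:30-14:45, 15:15-16:15, 16:30-17:00 (add 7h to convert from UTC-7).
Divya in UTC: 14:45-17:15 (subtract 5h to convert from UTC+5).
Aarav ∩ Vera: 08:30-08:45, 10:00-11:00, 13:30-14:45, 15:15-16:15.
Aarav ∩ Vera ∩ Divya: 15:15-16:15.
Those are the intersection windows.
The first common window of at least 45 minutes is 15:15-16:15, so the earliest start is 15:15.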